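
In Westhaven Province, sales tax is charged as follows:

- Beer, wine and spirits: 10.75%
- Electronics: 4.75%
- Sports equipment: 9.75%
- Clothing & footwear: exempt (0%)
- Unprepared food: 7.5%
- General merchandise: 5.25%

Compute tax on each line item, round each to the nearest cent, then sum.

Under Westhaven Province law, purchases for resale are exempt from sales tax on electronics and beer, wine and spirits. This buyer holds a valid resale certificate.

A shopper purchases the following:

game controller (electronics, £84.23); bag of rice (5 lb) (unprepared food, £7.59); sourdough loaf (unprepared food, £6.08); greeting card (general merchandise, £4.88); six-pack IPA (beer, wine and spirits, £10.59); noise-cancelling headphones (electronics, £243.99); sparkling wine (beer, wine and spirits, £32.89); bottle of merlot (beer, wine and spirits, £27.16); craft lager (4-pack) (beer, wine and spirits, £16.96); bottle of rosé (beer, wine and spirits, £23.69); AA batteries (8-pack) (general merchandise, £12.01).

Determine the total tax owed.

£1.92

Game controller £84.23: electronics, buyer-exempt → 0% → £0.00
Bag of rice (5 lb) £7.59: unprepared food → 7.5% → £0.57
Sourdough loaf £6.08: unprepared food → 7.5% → £0.46
Greeting card £4.88: general merchandise → 5.25% → £0.26
Six-pack IPA £10.59: beer, wine and spirits, buyer-exempt → 0% → £0.00
Noise-cancelling headphones £243.99: electronics, buyer-exempt → 0% → £0.00
Sparkling wine £32.89: beer, wine and spirits, buyer-exempt → 0% → £0.00
Bottle of merlot £27.16: beer, wine and spirits, buyer-exempt → 0% → £0.00
Craft lager (4-pack) £16.96: beer, wine and spirits, buyer-exempt → 0% → £0.00
Bottle of rosé £23.69: beer, wine and spirits, buyer-exempt → 0% → £0.00
AA batteries (8-pack) £12.01: general merchandise → 5.25% → £0.63
Total tax = £0.57 + £0.46 + £0.26 + £0.63 = £1.92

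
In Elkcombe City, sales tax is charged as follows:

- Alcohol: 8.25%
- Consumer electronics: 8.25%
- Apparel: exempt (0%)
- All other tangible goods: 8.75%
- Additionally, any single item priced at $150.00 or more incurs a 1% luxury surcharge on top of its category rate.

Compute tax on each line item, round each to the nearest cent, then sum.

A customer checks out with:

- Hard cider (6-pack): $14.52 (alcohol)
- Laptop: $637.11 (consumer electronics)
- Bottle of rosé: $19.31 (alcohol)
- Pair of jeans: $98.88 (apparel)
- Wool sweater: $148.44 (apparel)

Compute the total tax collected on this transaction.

$61.72

Hard cider (6-pack) $14.52: alcohol → 8.25% → $1.20
Laptop $637.11: consumer electronics → 8.25% + 1% surcharge = 9.25% → $58.93
Bottle of rosé $19.31: alcohol → 8.25% → $1.59
Pair of jeans $98.88: apparel → 0% → $0.00
Wool sweater $148.44: apparel → 0% → $0.00
Total tax = $1.20 + $58.93 + $1.59 = $61.72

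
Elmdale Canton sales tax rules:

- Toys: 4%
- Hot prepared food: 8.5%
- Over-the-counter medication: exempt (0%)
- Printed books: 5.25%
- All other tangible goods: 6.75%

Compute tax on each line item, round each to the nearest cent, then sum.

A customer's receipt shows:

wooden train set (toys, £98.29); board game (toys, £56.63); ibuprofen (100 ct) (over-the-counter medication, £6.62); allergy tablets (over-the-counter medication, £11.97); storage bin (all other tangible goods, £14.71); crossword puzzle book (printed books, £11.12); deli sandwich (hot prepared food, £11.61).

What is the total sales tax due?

Wooden train set £98.29: toys → 4% → £3.93
Board game £56.63: toys → 4% → £2.27
Ibuprofen (100 ct) £6.62: over-the-counter medication → 0% → £0.00
Allergy tablets £11.97: over-the-counter medication → 0% → £0.00
Storage bin £14.71: all other tangible goods → 6.75% → £0.99
Crossword puzzle book £11.12: printed books → 5.25% → £0.58
Deli sandwich £11.61: hot prepared food → 8.5% → £0.99
Total tax = £3.93 + £2.27 + £0.99 + £0.58 + £0.99 = £8.76

£8.76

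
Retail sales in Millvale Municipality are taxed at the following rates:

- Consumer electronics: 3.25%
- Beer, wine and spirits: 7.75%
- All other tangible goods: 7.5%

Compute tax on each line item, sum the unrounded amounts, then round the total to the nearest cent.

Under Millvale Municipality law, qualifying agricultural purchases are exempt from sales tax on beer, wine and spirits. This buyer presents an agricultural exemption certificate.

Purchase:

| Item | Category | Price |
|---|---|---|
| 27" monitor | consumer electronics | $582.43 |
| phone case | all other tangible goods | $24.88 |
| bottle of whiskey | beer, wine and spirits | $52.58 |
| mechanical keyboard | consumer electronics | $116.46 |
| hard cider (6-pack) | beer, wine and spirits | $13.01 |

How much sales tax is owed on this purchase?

$24.58

27" monitor $582.43: consumer electronics → 3.25% → $18.928975
Phone case $24.88: all other tangible goods → 7.5% → $1.866
Bottle of whiskey $52.58: beer, wine and spirits, buyer-exempt → 0% → $0.00
Mechanical keyboard $116.46: consumer electronics → 3.25% → $3.78495
Hard cider (6-pack) $13.01: beer, wine and spirits, buyer-exempt → 0% → $0.00
Unrounded tax sum = $24.579925 → $24.58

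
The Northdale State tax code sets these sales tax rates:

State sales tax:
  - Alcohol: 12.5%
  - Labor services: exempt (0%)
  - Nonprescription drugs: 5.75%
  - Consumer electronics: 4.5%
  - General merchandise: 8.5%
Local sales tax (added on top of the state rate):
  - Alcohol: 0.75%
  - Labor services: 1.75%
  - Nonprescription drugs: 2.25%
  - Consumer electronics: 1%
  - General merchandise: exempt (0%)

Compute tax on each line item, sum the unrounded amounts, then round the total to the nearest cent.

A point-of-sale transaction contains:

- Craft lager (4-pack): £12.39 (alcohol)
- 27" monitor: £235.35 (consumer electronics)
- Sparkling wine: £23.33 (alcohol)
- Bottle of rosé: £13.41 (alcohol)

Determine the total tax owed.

£19.45

Craft lager (4-pack) £12.39: alcohol → 12.5% + 0.75% local = 13.25% → £1.641675
27" monitor £235.35: consumer electronics → 4.5% + 1% local = 5.5% → £12.94425
Sparkling wine £23.33: alcohol → 12.5% + 0.75% local = 13.25% → £3.091225
Bottle of rosé £13.41: alcohol → 12.5% + 0.75% local = 13.25% → £1.776825
Unrounded tax sum = £19.453975 → £19.45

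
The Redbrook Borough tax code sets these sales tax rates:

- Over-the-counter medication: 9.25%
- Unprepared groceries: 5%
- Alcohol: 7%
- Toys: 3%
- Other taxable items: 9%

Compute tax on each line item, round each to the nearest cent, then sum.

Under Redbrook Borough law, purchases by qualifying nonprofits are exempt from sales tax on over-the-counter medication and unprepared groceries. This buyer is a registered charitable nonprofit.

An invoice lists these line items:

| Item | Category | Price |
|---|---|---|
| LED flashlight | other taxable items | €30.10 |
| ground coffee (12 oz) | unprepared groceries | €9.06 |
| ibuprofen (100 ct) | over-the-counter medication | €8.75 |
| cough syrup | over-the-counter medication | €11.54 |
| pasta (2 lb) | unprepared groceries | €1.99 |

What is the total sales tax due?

€2.71

LED flashlight €30.10: other taxable items → 9% → €2.71
Ground coffee (12 oz) €9.06: unprepared groceries, buyer-exempt → 0% → €0.00
Ibuprofen (100 ct) €8.75: over-the-counter medication, buyer-exempt → 0% → €0.00
Cough syrup €11.54: over-the-counter medication, buyer-exempt → 0% → €0.00
Pasta (2 lb) €1.99: unprepared groceries, buyer-exempt → 0% → €0.00
Total tax = €2.71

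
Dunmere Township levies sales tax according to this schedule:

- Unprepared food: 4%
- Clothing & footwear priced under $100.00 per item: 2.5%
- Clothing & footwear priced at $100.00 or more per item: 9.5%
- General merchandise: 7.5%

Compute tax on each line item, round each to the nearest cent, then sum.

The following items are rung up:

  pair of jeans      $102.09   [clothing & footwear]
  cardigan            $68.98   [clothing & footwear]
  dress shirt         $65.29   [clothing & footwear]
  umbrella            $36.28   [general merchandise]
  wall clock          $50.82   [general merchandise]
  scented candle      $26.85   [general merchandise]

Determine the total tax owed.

Pair of jeans $102.09: clothing & footwear, $100.00 or more → 9.5% → $9.70
Cardigan $68.98: clothing & footwear, under $100.00 → 2.5% → $1.72
Dress shirt $65.29: clothing & footwear, under $100.00 → 2.5% → $1.63
Umbrella $36.28: general merchandise → 7.5% → $2.72
Wall clock $50.82: general merchandise → 7.5% → $3.81
Scented candle $26.85: general merchandise → 7.5% → $2.01
Total tax = $9.70 + $1.72 + $1.63 + $2.72 + $3.81 + $2.01 = $21.59

$21.59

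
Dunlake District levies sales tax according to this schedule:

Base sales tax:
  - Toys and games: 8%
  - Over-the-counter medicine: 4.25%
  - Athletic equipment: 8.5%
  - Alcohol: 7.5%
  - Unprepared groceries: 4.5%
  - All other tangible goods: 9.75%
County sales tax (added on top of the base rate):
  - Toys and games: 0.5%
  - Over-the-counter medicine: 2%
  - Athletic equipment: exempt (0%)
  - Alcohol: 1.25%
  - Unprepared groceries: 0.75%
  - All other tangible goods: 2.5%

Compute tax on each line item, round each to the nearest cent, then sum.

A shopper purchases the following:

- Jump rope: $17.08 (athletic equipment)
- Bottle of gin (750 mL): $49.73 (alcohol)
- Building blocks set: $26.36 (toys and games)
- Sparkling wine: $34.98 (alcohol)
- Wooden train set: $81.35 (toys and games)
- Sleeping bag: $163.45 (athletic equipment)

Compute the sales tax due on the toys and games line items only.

$9.15

Building blocks set $26.36: toys and games → 8% + 0.5% county = 8.5% → $2.24
Wooden train set $81.35: toys and games → 8% + 0.5% county = 8.5% → $6.91
Tax on toys and games = $2.24 + $6.91 = $9.15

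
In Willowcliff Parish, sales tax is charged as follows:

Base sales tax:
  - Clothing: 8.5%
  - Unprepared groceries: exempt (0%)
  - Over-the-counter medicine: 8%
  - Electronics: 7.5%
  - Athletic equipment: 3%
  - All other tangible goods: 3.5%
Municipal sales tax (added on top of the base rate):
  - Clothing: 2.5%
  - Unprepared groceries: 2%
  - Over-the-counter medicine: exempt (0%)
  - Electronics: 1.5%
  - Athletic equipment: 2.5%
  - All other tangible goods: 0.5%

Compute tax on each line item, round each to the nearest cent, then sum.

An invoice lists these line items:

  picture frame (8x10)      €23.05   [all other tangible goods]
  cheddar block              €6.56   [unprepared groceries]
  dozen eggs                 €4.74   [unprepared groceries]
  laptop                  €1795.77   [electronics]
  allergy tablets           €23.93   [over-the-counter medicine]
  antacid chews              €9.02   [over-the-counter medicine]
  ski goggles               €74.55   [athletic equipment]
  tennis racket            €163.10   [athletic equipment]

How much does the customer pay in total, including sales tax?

Picture frame (8x10) €23.05: all other tangible goods → 3.5% + 0.5% municipal = 4% → €0.92
Cheddar block €6.56: unprepared groceries → 0% + 2% municipal = 2% → €0.13
Dozen eggs €4.74: unprepared groceries → 0% + 2% municipal = 2% → €0.09
Laptop €1795.77: electronics → 7.5% + 1.5% municipal = 9% → €161.62
Allergy tablets €23.93: over-the-counter medicine → 8% + 0% municipal = 8% → €1.91
Antacid chews €9.02: over-the-counter medicine → 8% + 0% municipal = 8% → €0.72
Ski goggles €74.55: athletic equipment → 3% + 2.5% municipal = 5.5% → €4.10
Tennis racket €163.10: athletic equipment → 3% + 2.5% municipal = 5.5% → €8.97
Subtotal = €2100.72; tax = €178.46; total due = €2279.18

€2279.18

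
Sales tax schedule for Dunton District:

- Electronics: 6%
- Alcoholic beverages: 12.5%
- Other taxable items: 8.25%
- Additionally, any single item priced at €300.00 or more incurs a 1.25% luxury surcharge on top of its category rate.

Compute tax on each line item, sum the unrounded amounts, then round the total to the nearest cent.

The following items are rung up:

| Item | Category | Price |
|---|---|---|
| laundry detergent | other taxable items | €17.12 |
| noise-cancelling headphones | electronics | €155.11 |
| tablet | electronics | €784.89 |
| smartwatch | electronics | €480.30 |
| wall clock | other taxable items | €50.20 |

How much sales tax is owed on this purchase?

€106.59

Laundry detergent €17.12: other taxable items → 8.25% → €1.4124
Noise-cancelling headphones €155.11: electronics → 6% → €9.3066
Tablet €784.89: electronics → 6% + 1.25% surcharge = 7.25% → €56.904525
Smartwatch €480.30: electronics → 6% + 1.25% surcharge = 7.25% → €34.82175
Wall clock €50.20: other taxable items → 8.25% → €4.1415
Unrounded tax sum = €106.586775 → €106.59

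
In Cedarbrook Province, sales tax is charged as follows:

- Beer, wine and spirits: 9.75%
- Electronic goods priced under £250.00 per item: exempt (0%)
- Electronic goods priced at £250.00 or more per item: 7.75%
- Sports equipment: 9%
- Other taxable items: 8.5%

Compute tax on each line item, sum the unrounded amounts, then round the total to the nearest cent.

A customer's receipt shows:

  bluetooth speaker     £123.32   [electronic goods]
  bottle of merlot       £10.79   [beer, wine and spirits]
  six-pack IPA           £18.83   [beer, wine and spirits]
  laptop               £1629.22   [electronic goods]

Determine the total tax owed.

Bluetooth speaker £123.32: electronic goods, under £250.00 → 0% → £0.00
Bottle of merlot £10.79: beer, wine and spirits → 9.75% → £1.052025
Six-pack IPA £18.83: beer, wine and spirits → 9.75% → £1.835925
Laptop £1629.22: electronic goods, £250.00 or more → 7.75% → £126.26455
Unrounded tax sum = £129.1525 → £129.15

£129.15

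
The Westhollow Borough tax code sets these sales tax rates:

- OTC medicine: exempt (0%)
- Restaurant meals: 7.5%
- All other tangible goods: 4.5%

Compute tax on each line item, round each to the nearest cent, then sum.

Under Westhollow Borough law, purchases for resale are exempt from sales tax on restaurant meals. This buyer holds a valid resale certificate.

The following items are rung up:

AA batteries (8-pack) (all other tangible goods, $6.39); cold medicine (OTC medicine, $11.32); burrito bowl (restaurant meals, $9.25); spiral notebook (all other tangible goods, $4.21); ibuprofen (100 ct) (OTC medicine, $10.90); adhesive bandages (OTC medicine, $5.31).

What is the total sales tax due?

$0.48

AA batteries (8-pack) $6.39: all other tangible goods → 4.5% → $0.29
Cold medicine $11.32: OTC medicine → 0% → $0.00
Burrito bowl $9.25: restaurant meals, buyer-exempt → 0% → $0.00
Spiral notebook $4.21: all other tangible goods → 4.5% → $0.19
Ibuprofen (100 ct) $10.90: OTC medicine → 0% → $0.00
Adhesive bandages $5.31: OTC medicine → 0% → $0.00
Total tax = $0.29 + $0.19 = $0.48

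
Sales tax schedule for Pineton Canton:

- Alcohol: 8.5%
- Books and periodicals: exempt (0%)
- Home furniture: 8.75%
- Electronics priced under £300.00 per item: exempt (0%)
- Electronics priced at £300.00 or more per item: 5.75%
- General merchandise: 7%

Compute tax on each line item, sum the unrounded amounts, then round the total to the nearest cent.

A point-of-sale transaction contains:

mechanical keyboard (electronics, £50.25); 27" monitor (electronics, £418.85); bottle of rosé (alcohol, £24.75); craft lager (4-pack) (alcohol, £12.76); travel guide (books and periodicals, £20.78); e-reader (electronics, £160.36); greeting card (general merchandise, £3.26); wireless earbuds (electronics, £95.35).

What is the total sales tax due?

Mechanical keyboard £50.25: electronics, under £300.00 → 0% → £0.00
27" monitor £418.85: electronics, £300.00 or more → 5.75% → £24.083875
Bottle of rosé £24.75: alcohol → 8.5% → £2.10375
Craft lager (4-pack) £12.76: alcohol → 8.5% → £1.0846
Travel guide £20.78: books and periodicals → 0% → £0.00
E-reader £160.36: electronics, under £300.00 → 0% → £0.00
Greeting card £3.26: general merchandise → 7% → £0.2282
Wireless earbuds £95.35: electronics, under £300.00 → 0% → £0.00
Unrounded tax sum = £27.500425 → £27.50

£27.50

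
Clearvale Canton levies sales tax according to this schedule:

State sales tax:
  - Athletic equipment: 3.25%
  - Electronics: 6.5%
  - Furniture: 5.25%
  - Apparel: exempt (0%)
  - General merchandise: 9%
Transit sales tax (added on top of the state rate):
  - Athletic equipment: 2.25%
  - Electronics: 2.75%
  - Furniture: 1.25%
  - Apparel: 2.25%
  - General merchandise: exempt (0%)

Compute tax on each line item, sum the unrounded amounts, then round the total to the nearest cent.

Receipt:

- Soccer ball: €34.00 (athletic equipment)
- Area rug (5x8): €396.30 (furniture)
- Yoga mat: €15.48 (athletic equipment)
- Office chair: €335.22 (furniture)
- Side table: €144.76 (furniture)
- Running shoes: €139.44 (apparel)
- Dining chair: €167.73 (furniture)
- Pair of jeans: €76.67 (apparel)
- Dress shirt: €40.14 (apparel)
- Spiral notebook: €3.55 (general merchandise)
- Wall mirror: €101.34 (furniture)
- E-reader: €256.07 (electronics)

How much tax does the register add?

Soccer ball €34.00: athletic equipment → 3.25% + 2.25% transit = 5.5% → €1.87
Area rug (5x8) €396.30: furniture → 5.25% + 1.25% transit = 6.5% → €25.7595
Yoga mat €15.48: athletic equipment → 3.25% + 2.25% transit = 5.5% → €0.8514
Office chair €335.22: furniture → 5.25% + 1.25% transit = 6.5% → €21.7893
Side table €144.76: furniture → 5.25% + 1.25% transit = 6.5% → €9.4094
Running shoes €139.44: apparel → 0% + 2.25% transit = 2.25% → €3.1374
Dining chair €167.73: furniture → 5.25% + 1.25% transit = 6.5% → €10.90245
Pair of jeans €76.67: apparel → 0% + 2.25% transit = 2.25% → €1.725075
Dress shirt €40.14: apparel → 0% + 2.25% transit = 2.25% → €0.90315
Spiral notebook €3.55: general merchandise → 9% + 0% transit = 9% → €0.3195
Wall mirror €101.34: furniture → 5.25% + 1.25% transit = 6.5% → €6.5871
E-reader €256.07: electronics → 6.5% + 2.75% transit = 9.25% → €23.686475
Unrounded tax sum = €106.94075 → €106.94

€106.94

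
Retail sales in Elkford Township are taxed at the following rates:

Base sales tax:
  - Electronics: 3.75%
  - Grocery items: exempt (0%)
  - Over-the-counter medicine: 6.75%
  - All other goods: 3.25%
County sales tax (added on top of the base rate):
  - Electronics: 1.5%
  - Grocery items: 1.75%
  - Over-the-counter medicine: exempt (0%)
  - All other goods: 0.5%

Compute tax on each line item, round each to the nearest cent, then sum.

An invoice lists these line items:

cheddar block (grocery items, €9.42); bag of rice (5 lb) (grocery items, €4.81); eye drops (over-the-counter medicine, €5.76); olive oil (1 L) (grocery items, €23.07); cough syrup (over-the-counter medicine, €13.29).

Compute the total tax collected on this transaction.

€1.93

Cheddar block €9.42: grocery items → 0% + 1.75% county = 1.75% → €0.16
Bag of rice (5 lb) €4.81: grocery items → 0% + 1.75% county = 1.75% → €0.08
Eye drops €5.76: over-the-counter medicine → 6.75% + 0% county = 6.75% → €0.39
Olive oil (1 L) €23.07: grocery items → 0% + 1.75% county = 1.75% → €0.40
Cough syrup €13.29: over-the-counter medicine → 6.75% + 0% county = 6.75% → €0.90
Total tax = €0.16 + €0.08 + €0.39 + €0.40 + €0.90 = €1.93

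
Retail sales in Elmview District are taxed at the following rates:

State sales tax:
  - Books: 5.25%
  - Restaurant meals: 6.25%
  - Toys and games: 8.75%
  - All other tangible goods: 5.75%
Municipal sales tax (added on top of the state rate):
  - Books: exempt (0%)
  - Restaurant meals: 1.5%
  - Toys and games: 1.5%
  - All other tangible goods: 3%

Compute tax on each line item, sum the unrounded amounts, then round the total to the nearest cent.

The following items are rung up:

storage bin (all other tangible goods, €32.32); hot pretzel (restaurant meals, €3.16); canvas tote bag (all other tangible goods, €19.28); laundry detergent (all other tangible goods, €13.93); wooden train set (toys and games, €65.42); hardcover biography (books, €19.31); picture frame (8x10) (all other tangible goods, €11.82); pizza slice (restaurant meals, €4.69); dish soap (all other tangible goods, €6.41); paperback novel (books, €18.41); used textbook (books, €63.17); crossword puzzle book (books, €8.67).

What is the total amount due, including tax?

€286.98

Storage bin €32.32: all other tangible goods → 5.75% + 3% municipal = 8.75% → €2.828
Hot pretzel €3.16: restaurant meals → 6.25% + 1.5% municipal = 7.75% → €0.2449
Canvas tote bag €19.28: all other tangible goods → 5.75% + 3% municipal = 8.75% → €1.687
Laundry detergent €13.93: all other tangible goods → 5.75% + 3% municipal = 8.75% → €1.218875
Wooden train set €65.42: toys and games → 8.75% + 1.5% municipal = 10.25% → €6.70555
Hardcover biography €19.31: books → 5.25% + 0% municipal = 5.25% → €1.013775
Picture frame (8x10) €11.82: all other tangible goods → 5.75% + 3% municipal = 8.75% → €1.03425
Pizza slice €4.69: restaurant meals → 6.25% + 1.5% municipal = 7.75% → €0.363475
Dish soap €6.41: all other tangible goods → 5.75% + 3% municipal = 8.75% → €0.560875
Paperback novel €18.41: books → 5.25% + 0% municipal = 5.25% → €0.966525
Used textbook €63.17: books → 5.25% + 0% municipal = 5.25% → €3.316425
Crossword puzzle book €8.67: books → 5.25% + 0% municipal = 5.25% → €0.455175
Subtotal = €266.59; unrounded tax = €20.394825 → €20.39; total due = €286.98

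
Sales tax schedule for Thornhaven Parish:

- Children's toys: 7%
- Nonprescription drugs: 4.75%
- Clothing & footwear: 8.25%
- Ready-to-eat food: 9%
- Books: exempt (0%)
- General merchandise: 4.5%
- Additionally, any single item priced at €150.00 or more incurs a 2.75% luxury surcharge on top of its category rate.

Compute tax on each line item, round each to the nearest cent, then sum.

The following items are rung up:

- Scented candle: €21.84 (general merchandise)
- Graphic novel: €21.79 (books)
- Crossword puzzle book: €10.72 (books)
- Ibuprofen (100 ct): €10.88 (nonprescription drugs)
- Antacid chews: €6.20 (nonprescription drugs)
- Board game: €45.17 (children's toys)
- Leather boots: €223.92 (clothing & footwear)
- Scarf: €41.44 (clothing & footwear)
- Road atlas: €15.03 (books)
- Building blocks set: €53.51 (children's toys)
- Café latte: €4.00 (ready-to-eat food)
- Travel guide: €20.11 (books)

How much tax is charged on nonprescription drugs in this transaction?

Ibuprofen (100 ct) €10.88: nonprescription drugs → 4.75% → €0.52
Antacid chews €6.20: nonprescription drugs → 4.75% → €0.29
Tax on nonprescription drugs = €0.52 + €0.29 = €0.81

€0.81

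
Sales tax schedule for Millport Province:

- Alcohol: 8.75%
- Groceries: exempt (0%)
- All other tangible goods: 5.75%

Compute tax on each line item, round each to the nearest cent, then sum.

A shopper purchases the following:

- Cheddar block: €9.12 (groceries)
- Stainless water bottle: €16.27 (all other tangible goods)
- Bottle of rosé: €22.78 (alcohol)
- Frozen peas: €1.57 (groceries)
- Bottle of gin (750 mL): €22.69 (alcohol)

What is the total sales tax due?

Cheddar block €9.12: groceries → 0% → €0.00
Stainless water bottle €16.27: all other tangible goods → 5.75% → €0.94
Bottle of rosé €22.78: alcohol → 8.75% → €1.99
Frozen peas €1.57: groceries → 0% → €0.00
Bottle of gin (750 mL) €22.69: alcohol → 8.75% → €1.99
Total tax = €0.94 + €1.99 + €1.99 = €4.92

€4.92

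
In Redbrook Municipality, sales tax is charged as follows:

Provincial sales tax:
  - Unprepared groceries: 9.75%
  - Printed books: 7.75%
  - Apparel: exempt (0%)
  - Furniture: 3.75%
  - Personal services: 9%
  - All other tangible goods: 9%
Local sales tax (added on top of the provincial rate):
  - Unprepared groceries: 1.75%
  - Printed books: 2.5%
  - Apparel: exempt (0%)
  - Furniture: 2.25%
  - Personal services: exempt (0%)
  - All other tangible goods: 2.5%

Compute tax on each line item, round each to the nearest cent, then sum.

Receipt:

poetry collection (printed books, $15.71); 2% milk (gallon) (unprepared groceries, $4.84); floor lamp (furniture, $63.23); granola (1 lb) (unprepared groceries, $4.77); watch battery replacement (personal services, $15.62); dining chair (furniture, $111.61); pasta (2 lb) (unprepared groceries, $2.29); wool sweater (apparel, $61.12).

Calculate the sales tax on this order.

Poetry collection $15.71: printed books → 7.75% + 2.5% local = 10.25% → $1.61
2% milk (gallon) $4.84: unprepared groceries → 9.75% + 1.75% local = 11.5% → $0.56
Floor lamp $63.23: furniture → 3.75% + 2.25% local = 6% → $3.79
Granola (1 lb) $4.77: unprepared groceries → 9.75% + 1.75% local = 11.5% → $0.55
Watch battery replacement $15.62: personal services → 9% + 0% local = 9% → $1.41
Dining chair $111.61: furniture → 3.75% + 2.25% local = 6% → $6.70
Pasta (2 lb) $2.29: unprepared groceries → 9.75% + 1.75% local = 11.5% → $0.26
Wool sweater $61.12: apparel → 0% + 0% local = 0% → $0.00
Total tax = $1.61 + $0.56 + $3.79 + $0.55 + $1.41 + $6.70 + $0.26 = $14.88

$14.88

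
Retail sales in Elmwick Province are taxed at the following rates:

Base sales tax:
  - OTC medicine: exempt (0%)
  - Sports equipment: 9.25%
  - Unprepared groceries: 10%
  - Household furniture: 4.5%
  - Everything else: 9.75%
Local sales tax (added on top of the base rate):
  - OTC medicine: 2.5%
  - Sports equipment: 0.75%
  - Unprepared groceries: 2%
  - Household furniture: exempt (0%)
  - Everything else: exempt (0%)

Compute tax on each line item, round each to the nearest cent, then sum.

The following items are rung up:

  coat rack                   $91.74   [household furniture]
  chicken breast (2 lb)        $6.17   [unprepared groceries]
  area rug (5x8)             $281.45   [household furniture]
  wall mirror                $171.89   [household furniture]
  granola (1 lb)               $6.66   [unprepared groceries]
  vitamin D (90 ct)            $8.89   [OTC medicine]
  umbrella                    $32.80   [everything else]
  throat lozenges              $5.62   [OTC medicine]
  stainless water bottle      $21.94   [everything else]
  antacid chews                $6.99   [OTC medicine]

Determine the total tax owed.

Coat rack $91.74: household furniture → 4.5% + 0% local = 4.5% → $4.13
Chicken breast (2 lb) $6.17: unprepared groceries → 10% + 2% local = 12% → $0.74
Area rug (5x8) $281.45: household furniture → 4.5% + 0% local = 4.5% → $12.67
Wall mirror $171.89: household furniture → 4.5% + 0% local = 4.5% → $7.74
Granola (1 lb) $6.66: unprepared groceries → 10% + 2% local = 12% → $0.80
Vitamin D (90 ct) $8.89: OTC medicine → 0% + 2.5% local = 2.5% → $0.22
Umbrella $32.80: everything else → 9.75% + 0% local = 9.75% → $3.20
Throat lozenges $5.62: OTC medicine → 0% + 2.5% local = 2.5% → $0.14
Stainless water bottle $21.94: everything else → 9.75% + 0% local = 9.75% → $2.14
Antacid chews $6.99: OTC medicine → 0% + 2.5% local = 2.5% → $0.17
Total tax = $4.13 + $0.74 + $12.67 + $7.74 + $0.80 + $0.22 + $3.20 + $0.14 + $2.14 + $0.17 = $31.95

$31.95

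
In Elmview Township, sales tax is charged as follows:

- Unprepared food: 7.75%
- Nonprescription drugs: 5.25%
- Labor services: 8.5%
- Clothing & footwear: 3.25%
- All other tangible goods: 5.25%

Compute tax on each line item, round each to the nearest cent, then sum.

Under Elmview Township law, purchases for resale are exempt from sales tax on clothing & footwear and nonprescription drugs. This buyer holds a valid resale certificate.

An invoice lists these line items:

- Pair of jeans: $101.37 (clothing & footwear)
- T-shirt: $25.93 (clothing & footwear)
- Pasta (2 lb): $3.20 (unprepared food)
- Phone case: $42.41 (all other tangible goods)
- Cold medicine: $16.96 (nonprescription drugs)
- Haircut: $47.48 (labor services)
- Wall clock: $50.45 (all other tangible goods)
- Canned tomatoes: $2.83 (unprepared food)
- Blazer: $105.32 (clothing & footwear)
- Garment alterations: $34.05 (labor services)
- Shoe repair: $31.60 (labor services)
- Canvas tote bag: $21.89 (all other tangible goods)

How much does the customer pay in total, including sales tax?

$499.61

Pair of jeans $101.37: clothing & footwear, buyer-exempt → 0% → $0.00
T-shirt $25.93: clothing & footwear, buyer-exempt → 0% → $0.00
Pasta (2 lb) $3.20: unprepared food → 7.75% → $0.25
Phone case $42.41: all other tangible goods → 5.25% → $2.23
Cold medicine $16.96: nonprescription drugs, buyer-exempt → 0% → $0.00
Haircut $47.48: labor services → 8.5% → $4.04
Wall clock $50.45: all other tangible goods → 5.25% → $2.65
Canned tomatoes $2.83: unprepared food → 7.75% → $0.22
Blazer $105.32: clothing & footwear, buyer-exempt → 0% → $0.00
Garment alterations $34.05: labor services → 8.5% → $2.89
Shoe repair $31.60: labor services → 8.5% → $2.69
Canvas tote bag $21.89: all other tangible goods → 5.25% → $1.15
Subtotal = $483.49; tax = $16.12; total due = $499.61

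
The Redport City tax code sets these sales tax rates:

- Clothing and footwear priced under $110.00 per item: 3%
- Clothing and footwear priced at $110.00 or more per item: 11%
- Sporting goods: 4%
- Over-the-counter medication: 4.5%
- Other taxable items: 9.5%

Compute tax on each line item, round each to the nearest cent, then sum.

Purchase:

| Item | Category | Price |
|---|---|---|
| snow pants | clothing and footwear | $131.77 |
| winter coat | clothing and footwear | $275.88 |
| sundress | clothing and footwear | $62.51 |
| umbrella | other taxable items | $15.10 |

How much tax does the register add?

$48.15

Snow pants $131.77: clothing and footwear, $110.00 or more → 11% → $14.49
Winter coat $275.88: clothing and footwear, $110.00 or more → 11% → $30.35
Sundress $62.51: clothing and footwear, under $110.00 → 3% → $1.88
Umbrella $15.10: other taxable items → 9.5% → $1.43
Total tax = $14.49 + $30.35 + $1.88 + $1.43 = $48.15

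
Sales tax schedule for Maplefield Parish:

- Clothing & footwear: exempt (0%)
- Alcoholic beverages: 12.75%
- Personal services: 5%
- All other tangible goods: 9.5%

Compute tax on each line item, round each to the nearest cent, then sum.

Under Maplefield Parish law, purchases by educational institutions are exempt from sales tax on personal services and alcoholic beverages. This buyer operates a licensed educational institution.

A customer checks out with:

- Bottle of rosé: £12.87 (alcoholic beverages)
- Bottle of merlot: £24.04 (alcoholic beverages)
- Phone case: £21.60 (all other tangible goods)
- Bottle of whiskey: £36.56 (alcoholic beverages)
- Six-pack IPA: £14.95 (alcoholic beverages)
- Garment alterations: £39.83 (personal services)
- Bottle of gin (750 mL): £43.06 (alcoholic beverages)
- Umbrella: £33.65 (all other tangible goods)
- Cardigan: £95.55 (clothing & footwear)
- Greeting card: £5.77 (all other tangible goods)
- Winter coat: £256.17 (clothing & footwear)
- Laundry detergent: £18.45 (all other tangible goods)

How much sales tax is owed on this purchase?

Bottle of rosé £12.87: alcoholic beverages, buyer-exempt → 0% → £0.00
Bottle of merlot £24.04: alcoholic beverages, buyer-exempt → 0% → £0.00
Phone case £21.60: all other tangible goods → 9.5% → £2.05
Bottle of whiskey £36.56: alcoholic beverages, buyer-exempt → 0% → £0.00
Six-pack IPA £14.95: alcoholic beverages, buyer-exempt → 0% → £0.00
Garment alterations £39.83: personal services, buyer-exempt → 0% → £0.00
Bottle of gin (750 mL) £43.06: alcoholic beverages, buyer-exempt → 0% → £0.00
Umbrella £33.65: all other tangible goods → 9.5% → £3.20
Cardigan £95.55: clothing & footwear → 0% → £0.00
Greeting card £5.77: all other tangible goods → 9.5% → £0.55
Winter coat £256.17: clothing & footwear → 0% → £0.00
Laundry detergent £18.45: all other tangible goods → 9.5% → £1.75
Total tax = £2.05 + £3.20 + £0.55 + £1.75 = £7.55

£7.55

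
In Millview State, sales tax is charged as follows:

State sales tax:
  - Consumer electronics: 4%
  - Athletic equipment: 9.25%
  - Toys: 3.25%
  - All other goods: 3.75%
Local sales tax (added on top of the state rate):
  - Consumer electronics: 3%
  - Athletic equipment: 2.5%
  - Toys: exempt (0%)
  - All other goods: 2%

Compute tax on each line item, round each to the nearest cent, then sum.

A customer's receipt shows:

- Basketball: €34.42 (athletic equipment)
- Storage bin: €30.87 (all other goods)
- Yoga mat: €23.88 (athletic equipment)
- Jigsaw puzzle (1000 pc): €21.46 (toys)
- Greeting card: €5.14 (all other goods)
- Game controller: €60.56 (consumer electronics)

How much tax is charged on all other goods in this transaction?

Storage bin €30.87: all other goods → 3.75% + 2% local = 5.75% → €1.78
Greeting card €5.14: all other goods → 3.75% + 2% local = 5.75% → €0.30
Tax on all other goods = €1.78 + €0.30 = €2.08

€2.08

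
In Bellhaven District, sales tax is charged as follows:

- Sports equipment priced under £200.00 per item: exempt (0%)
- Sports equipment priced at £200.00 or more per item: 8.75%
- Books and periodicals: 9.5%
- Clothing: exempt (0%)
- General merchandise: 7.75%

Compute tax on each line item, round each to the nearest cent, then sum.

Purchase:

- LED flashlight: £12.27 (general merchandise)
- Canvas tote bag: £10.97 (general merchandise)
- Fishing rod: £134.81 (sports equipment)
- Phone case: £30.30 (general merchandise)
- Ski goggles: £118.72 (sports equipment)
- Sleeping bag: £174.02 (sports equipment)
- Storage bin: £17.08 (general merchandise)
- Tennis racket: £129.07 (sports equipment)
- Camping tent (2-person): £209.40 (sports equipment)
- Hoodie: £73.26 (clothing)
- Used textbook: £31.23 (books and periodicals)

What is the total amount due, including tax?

£967.89

LED flashlight £12.27: general merchandise → 7.75% → £0.95
Canvas tote bag £10.97: general merchandise → 7.75% → £0.85
Fishing rod £134.81: sports equipment, under £200.00 → 0% → £0.00
Phone case £30.30: general merchandise → 7.75% → £2.35
Ski goggles £118.72: sports equipment, under £200.00 → 0% → £0.00
Sleeping bag £174.02: sports equipment, under £200.00 → 0% → £0.00
Storage bin £17.08: general merchandise → 7.75% → £1.32
Tennis racket £129.07: sports equipment, under £200.00 → 0% → £0.00
Camping tent (2-person) £209.40: sports equipment, £200.00 or more → 8.75% → £18.32
Hoodie £73.26: clothing → 0% → £0.00
Used textbook £31.23: books and periodicals → 9.5% → £2.97
Subtotal = £941.13; tax = £26.76; total due = £967.89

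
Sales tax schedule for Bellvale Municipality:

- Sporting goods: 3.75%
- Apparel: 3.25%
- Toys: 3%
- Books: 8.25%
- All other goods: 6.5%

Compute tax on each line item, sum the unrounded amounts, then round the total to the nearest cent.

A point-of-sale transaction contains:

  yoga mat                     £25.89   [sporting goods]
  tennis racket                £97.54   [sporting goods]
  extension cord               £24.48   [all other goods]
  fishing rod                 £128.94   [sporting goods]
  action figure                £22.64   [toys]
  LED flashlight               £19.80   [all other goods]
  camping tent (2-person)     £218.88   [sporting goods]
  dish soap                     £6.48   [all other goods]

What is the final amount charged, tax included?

£566.30

Yoga mat £25.89: sporting goods → 3.75% → £0.970875
Tennis racket £97.54: sporting goods → 3.75% → £3.65775
Extension cord £24.48: all other goods → 6.5% → £1.5912
Fishing rod £128.94: sporting goods → 3.75% → £4.83525
Action figure £22.64: toys → 3% → £0.6792
LED flashlight £19.80: all other goods → 6.5% → £1.287
Camping tent (2-person) £218.88: sporting goods → 3.75% → £8.208
Dish soap £6.48: all other goods → 6.5% → £0.4212
Subtotal = £544.65; unrounded tax = £21.650475 → £21.65; total due = £566.30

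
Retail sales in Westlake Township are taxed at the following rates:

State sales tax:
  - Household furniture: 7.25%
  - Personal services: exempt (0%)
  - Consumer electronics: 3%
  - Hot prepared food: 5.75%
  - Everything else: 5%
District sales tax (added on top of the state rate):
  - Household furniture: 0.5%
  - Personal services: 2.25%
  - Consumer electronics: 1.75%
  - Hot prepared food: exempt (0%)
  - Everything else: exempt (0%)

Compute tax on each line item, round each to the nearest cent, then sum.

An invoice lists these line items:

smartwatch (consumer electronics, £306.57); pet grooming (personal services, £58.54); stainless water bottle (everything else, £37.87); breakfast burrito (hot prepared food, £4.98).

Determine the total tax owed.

£18.06

Smartwatch £306.57: consumer electronics → 3% + 1.75% district = 4.75% → £14.56
Pet grooming £58.54: personal services → 0% + 2.25% district = 2.25% → £1.32
Stainless water bottle £37.87: everything else → 5% + 0% district = 5% → £1.89
Breakfast burrito £4.98: hot prepared food → 5.75% + 0% district = 5.75% → £0.29
Total tax = £14.56 + £1.32 + £1.89 + £0.29 = £18.06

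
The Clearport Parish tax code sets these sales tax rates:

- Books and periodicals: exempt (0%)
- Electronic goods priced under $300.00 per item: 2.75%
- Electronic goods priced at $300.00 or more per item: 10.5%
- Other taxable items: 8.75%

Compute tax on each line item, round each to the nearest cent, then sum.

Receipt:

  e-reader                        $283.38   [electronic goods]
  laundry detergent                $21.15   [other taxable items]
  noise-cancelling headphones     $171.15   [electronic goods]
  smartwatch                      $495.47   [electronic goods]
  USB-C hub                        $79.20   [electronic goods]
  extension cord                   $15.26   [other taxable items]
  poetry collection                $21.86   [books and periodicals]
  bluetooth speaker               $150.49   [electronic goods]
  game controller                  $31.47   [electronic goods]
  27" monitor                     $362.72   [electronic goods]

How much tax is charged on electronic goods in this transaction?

E-reader $283.38: electronic goods, under $300.00 → 2.75% → $7.79
Noise-cancelling headphones $171.15: electronic goods, under $300.00 → 2.75% → $4.71
Smartwatch $495.47: electronic goods, $300.00 or more → 10.5% → $52.02
USB-C hub $79.20: electronic goods, under $300.00 → 2.75% → $2.18
Bluetooth speaker $150.49: electronic goods, under $300.00 → 2.75% → $4.14
Game controller $31.47: electronic goods, under $300.00 → 2.75% → $0.87
27" monitor $362.72: electronic goods, $300.00 or more → 10.5% → $38.09
Tax on electronic goods = $7.79 + $4.71 + $52.02 + $2.18 + $4.14 + $0.87 + $38.09 = $109.80

$109.80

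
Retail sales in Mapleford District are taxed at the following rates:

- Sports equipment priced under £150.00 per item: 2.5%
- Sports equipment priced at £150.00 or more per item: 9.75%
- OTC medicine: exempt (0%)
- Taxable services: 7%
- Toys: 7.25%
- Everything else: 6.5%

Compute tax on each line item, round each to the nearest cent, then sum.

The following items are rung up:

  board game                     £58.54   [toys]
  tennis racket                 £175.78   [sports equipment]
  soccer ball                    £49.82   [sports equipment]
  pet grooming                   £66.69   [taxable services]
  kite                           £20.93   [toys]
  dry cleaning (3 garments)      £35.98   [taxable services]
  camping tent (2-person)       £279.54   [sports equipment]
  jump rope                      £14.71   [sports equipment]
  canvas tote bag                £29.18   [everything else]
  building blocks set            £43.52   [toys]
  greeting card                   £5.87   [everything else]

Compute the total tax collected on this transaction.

£64.41

Board game £58.54: toys → 7.25% → £4.24
Tennis racket £175.78: sports equipment, £150.00 or more → 9.75% → £17.14
Soccer ball £49.82: sports equipment, under £150.00 → 2.5% → £1.25
Pet grooming £66.69: taxable services → 7% → £4.67
Kite £20.93: toys → 7.25% → £1.52
Dry cleaning (3 garments) £35.98: taxable services → 7% → £2.52
Camping tent (2-person) £279.54: sports equipment, £150.00 or more → 9.75% → £27.26
Jump rope £14.71: sports equipment, under £150.00 → 2.5% → £0.37
Canvas tote bag £29.18: everything else → 6.5% → £1.90
Building blocks set £43.52: toys → 7.25% → £3.16
Greeting card £5.87: everything else → 6.5% → £0.38
Total tax = £4.24 + £17.14 + £1.25 + £4.67 + £1.52 + £2.52 + £27.26 + £0.37 + £1.90 + £3.16 + £0.38 = £64.41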